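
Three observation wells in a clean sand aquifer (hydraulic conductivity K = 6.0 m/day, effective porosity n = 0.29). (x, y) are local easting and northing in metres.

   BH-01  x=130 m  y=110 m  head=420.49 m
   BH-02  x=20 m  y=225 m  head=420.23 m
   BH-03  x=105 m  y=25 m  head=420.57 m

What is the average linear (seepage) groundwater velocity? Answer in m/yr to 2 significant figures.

12 m/yr

With h = a·x + b·y + c and BH-01 as origin, the differences give:
  (-110)·a + 115·b = -0.26
  (-25)·a + (-85)·b = +0.08
Eliminate b (×(-85) and ×115, subtract): 12225·a = 12.900 → a = ∂h/∂x = +0.001055
Back-substitute: b = ∂h/∂y = -0.001252.
|∇h| = √(0.001055² + -0.001252²) = 0.001637
Seepage velocity v = K·i/n = 6.0 × 0.001637 / 0.29 = 0.03387 m/day = 12.37 m/yr.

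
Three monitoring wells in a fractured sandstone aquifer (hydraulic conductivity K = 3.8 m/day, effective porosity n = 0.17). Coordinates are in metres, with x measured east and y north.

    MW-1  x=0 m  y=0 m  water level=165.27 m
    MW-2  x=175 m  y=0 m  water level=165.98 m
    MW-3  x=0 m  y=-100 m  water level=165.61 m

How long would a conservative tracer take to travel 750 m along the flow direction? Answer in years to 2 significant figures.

∂h/∂x = (165.98 − 165.27) / (175 − 0) = +0.004057
∂h/∂y = (165.61 − 165.27) / (-100 − 0) = -0.003400
|∇h| = √(0.004057² + -0.003400²) = 0.005293
Seepage velocity v = K·i/n = 3.8 × 0.005293 / 0.17 = 0.1183 m/day.
t = 750 / 0.1183 = 6340 days = 17.4 years.

17 years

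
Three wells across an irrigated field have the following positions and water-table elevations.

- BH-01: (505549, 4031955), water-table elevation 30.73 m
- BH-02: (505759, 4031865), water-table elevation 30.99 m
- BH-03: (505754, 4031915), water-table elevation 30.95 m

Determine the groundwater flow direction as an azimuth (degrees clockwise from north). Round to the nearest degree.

With h = a·x + b·y + c and BH-01 as origin, the differences give:
  210·a + (-90)·b = +0.26
  205·a + (-40)·b = +0.22
Eliminate b (×(-40) and ×(-90), subtract): 10050·a = 9.400 → a = ∂h/∂x = +0.0009353
Back-substitute: b = ∂h/∂y = -0.0007065.
Flow direction (−∇h) has components (-0.0009353 E, +0.0007065 N).
Azimuth = atan2(E, N) = atan2(-0.0009353, +0.0007065) = 307.1° ≈ 307°.

307°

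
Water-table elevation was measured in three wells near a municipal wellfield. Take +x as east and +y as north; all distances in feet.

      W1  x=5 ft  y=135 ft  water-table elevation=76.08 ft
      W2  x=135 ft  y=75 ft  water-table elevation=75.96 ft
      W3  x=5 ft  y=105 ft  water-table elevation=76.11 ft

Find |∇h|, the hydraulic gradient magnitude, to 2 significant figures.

0.0017

Three-point gradient (reference W1): Δ to W2 = (130, -60, -0.12), Δ to W3 = (0, -30, +0.03).
∂h/∂x = -0.001385, ∂h/∂y = -0.001000 (det = -3900).
|∇h| = √(-0.001385² + -0.001000²) = 0.001708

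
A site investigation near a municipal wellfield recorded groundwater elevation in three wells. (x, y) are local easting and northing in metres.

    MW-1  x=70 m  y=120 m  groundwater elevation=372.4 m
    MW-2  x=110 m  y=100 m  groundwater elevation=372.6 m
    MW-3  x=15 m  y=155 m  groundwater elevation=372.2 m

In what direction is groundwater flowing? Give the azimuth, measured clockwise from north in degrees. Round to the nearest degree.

Taking MW-1 as reference: MW-2−MW-1 = (40, -20, +0.2); MW-3−MW-1 = (-55, 35, -0.2).
Solve a·Δx + b·Δy = Δh: det = 40·35 − (-55)·(-20) = 300.
∂h/∂x = [(+0.2)·35 − (-0.2)·(-20)] / 300 = +0.01000
∂h/∂y = [40·(-0.2) − (-55)·(+0.2)] / 300 = +0.01000
Flow direction (−∇h) has components (-0.01000 E, -0.01000 N).
Azimuth = atan2(E, N) = atan2(-0.01000, -0.01000) = 225.0° ≈ 225°.

225°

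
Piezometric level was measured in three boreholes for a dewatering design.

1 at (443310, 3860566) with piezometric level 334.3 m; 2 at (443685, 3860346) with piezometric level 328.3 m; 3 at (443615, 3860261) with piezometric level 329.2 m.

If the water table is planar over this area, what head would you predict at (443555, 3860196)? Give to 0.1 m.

330.0 m

Taking 1 as reference: 2−1 = (375, -220, -6.0); 3−1 = (305, -305, -5.1).
Solve a·Δx + b·Δy = Δh: det = 375·(-305) − 305·(-220) = -47275.
∂h/∂x = [(-6.0)·(-305) − (-5.1)·(-220)] / -47275 = -0.01498
∂h/∂y = [375·(-5.1) − 305·(-6.0)] / -47275 = +0.001745
h(443555, 3860196) = 334.3 + (-0.01498)·(245) + (+0.001745)·(-370) = 334.3 -3.669 -0.646 = 329.985 m.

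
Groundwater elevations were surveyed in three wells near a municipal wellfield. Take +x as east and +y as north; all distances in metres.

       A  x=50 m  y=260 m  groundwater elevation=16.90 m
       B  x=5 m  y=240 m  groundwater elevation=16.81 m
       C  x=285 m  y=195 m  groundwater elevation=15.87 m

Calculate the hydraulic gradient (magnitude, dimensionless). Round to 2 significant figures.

0.0091

Taking A as reference: B−A = (-45, -20, -0.09); C−A = (235, -65, -1.03).
Determinant of the coordinate differences = (-45)·(-65) − 235·(-20) = 7625.
∂h/∂x = [(-0.09)·(-65) − (-1.03)·(-20)] / 7625 = -0.001934
∂h/∂y = [(-45)·(-1.03) − 235·(-0.09)] / 7625 = +0.008852
|∇h| = √(-0.001934² + 0.008852²) = 0.009061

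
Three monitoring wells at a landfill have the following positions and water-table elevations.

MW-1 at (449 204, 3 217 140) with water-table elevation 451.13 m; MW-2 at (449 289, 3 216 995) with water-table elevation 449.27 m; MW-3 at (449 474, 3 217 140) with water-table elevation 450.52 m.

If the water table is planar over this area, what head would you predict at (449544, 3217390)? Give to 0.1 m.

453.2 m

With h = a·x + b·y + c and MW-1 as origin, the differences give:
  85·a + (-145)·b = -1.86
  270·a + 0·b = -0.61
Eliminate b (×0 and ×(-145), subtract): 39150·a = -88.450 → a = ∂h/∂x = -0.002259
Back-substitute: b = ∂h/∂y = +0.01150.
h(449544, 3217390) = 451.13 + (-0.002259)·(340) + (+0.01150)·(250) = 451.13 -0.768 +2.876 = 453.238 m.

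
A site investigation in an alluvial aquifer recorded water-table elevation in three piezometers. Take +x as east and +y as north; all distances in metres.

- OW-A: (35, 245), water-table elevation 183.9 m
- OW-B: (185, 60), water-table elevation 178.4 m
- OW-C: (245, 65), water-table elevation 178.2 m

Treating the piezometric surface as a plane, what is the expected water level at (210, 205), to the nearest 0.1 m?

With h = a·x + b·y + c and OW-A as origin, the differences give:
  150·a + (-185)·b = -5.5
  210·a + (-180)·b = -5.7
Eliminate b (×(-180) and ×(-185), subtract): 11850·a = -64.50 → a = ∂h/∂x = -0.005443
Back-substitute: b = ∂h/∂y = +0.02532.
h(210, 205) = 183.9 + (-0.005443)·(175) + (+0.02532)·(-40) = 183.9 -0.953 -1.013 = 181.935 m.

181.9 m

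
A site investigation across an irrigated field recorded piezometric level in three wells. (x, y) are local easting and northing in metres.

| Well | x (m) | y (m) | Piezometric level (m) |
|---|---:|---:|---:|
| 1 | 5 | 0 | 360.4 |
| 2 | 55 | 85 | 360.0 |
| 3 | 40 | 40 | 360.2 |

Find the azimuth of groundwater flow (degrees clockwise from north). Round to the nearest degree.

014°

With h = a·x + b·y + c and 1 as origin, the differences give:
  50·a + 85·b = -0.4
  35·a + 40·b = -0.2
Eliminate b (×40 and ×85, subtract): -975·a = 1.00 → a = ∂h/∂x = -0.001026
Back-substitute: b = ∂h/∂y = -0.004103.
Flow direction (−∇h) has components (+0.001026 E, +0.004103 N).
Azimuth = atan2(E, N) = atan2(+0.001026, +0.004103) = 14.0° ≈ 014°.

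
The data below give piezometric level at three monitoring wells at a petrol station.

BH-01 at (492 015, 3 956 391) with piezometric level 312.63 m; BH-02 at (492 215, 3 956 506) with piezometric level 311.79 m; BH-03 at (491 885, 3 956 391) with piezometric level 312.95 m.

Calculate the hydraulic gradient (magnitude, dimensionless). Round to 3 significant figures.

0.00390

With h = a·x + b·y + c and BH-01 as origin, the differences give:
  200·a + 115·b = -0.84
  (-130)·a + 0·b = +0.32
Eliminate b (×0 and ×115, subtract): 14950·a = -36.800 → a = ∂h/∂x = -0.002462
Back-substitute: b = ∂h/∂y = -0.003023.
|∇h| = √(-0.002462² + -0.003023²) = 0.003899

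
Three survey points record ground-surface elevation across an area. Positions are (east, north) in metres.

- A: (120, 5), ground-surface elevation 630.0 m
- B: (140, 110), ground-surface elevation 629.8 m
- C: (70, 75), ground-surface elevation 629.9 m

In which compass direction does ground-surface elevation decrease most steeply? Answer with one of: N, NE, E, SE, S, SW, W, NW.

Three-point gradient (reference A): Δ to B = (20, 105, -0.2), Δ to C = (-50, 70, -0.1).
∂z/∂x = -0.0005263, ∂z/∂y = -0.001805 (det = 6650).
Steepest decrease is along −∇f = (+0.0005263 E, +0.001805 N) → north.

N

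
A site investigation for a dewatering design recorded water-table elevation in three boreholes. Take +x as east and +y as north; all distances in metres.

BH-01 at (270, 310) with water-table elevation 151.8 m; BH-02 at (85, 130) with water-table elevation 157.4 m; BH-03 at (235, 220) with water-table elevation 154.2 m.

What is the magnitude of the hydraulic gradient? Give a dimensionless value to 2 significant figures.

Taking BH-01 as reference: BH-02−BH-01 = (-185, -180, +5.6); BH-03−BH-01 = (-35, -90, +2.4).
Determinant of the coordinate differences = (-185)·(-90) − (-35)·(-180) = 10350.
∂h/∂x = [(+5.6)·(-90) − (+2.4)·(-180)] / 10350 = -0.006957
∂h/∂y = [(-185)·(+2.4) − (-35)·(+5.6)] / 10350 = -0.02396
|∇h| = √(-0.006957² + -0.02396²) = 0.02495

0.025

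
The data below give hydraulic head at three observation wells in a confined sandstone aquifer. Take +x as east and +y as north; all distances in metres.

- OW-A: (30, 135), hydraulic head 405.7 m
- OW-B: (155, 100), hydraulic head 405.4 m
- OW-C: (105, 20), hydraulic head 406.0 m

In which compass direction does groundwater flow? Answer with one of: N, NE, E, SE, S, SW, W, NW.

NE

With h = a·x + b·y + c and OW-A as origin, the differences give:
  125·a + (-35)·b = -0.3
  75·a + (-115)·b = +0.3
Eliminate b (×(-115) and ×(-35), subtract): -11750·a = 45.00 → a = ∂h/∂x = -0.003830
Back-substitute: b = ∂h/∂y = -0.005106.
Flow = −∇h = (+0.003830 east, +0.005106 north), which points northeast.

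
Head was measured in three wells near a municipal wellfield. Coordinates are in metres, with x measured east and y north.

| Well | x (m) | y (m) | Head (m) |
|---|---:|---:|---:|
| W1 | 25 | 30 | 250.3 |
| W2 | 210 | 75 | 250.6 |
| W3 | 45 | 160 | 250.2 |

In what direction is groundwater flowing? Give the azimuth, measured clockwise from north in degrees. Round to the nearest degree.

Differences from W1: to W2 (Δx, Δy, Δh) = (185, 45, +0.3); to W3 = (20, 130, -0.1).
Determinant of the coordinate differences = 185·130 − 20·45 = 23150.
∂h/∂x = [(+0.3)·130 − (-0.1)·45] / 23150 = +0.001879
∂h/∂y = [185·(-0.1) − 20·(+0.3)] / 23150 = -0.001058
Flow direction (−∇h) has components (-0.001879 E, +0.001058 N).
Azimuth = atan2(E, N) = atan2(-0.001879, +0.001058) = 299.4° ≈ 299°.

299°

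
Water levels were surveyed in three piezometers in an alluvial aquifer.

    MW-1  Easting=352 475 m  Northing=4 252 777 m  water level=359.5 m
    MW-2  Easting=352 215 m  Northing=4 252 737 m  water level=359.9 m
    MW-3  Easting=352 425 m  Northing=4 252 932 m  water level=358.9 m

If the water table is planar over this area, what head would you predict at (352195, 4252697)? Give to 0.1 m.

Differences from MW-1: to MW-2 (Δx, Δy, Δh) = (-260, -40, +0.4); to MW-3 = (-50, 155, -0.6).
Solve a·Δx + b·Δy = Δh: det = (-260)·155 − (-50)·(-40) = -42300.
∂h/∂x = [(+0.4)·155 − (-0.6)·(-40)] / -42300 = -0.0008983
∂h/∂y = [(-260)·(-0.6) − (-50)·(+0.4)] / -42300 = -0.004161
h(352195, 4252697) = 359.5 + (-0.0008983)·(-280) + (-0.004161)·(-80) = 359.5 +0.252 +0.333 = 360.084 m.

360.1 m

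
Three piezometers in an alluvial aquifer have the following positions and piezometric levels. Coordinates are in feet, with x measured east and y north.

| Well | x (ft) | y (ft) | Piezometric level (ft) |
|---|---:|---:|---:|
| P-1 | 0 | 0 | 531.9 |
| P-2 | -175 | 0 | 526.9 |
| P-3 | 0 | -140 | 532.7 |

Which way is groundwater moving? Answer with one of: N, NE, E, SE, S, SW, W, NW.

W

∂h/∂x = (526.9 − 531.9) / (-175 − 0) = +0.02857
∂h/∂y = (532.7 − 531.9) / (-140 − 0) = -0.005714
Flow = −∇h = (-0.02857 east, +0.005714 north), which points west.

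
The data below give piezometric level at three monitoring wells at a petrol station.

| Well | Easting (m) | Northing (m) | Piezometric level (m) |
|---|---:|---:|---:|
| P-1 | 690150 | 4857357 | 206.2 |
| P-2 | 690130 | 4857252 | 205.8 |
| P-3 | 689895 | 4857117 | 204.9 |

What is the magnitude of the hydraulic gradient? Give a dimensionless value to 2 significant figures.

With h = a·x + b·y + c and P-1 as origin, the differences give:
  (-20)·a + (-105)·b = -0.4
  (-255)·a + (-240)·b = -1.3
Eliminate b (×(-240) and ×(-105), subtract): -21975·a = -40.50 → a = ∂h/∂x = +0.001843
Back-substitute: b = ∂h/∂y = +0.003458.
|∇h| = √(0.001843² + 0.003458²) = 0.003918

0.0039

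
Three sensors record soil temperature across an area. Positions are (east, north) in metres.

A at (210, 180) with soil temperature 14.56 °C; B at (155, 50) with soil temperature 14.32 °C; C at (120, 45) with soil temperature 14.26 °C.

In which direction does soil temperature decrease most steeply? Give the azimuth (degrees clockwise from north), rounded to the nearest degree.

232°

Taking A as reference: B−A = (-55, -130, -0.24); C−A = (-90, -135, -0.30).
Determinant of the coordinate differences = (-55)·(-135) − (-90)·(-130) = -4275.
∂T/∂x = [(-0.24)·(-135) − (-0.30)·(-130)] / -4275 = +0.001544
∂T/∂y = [(-55)·(-0.30) − (-90)·(-0.24)] / -4275 = +0.001193
Steepest decrease is along −∇f: components (-0.001544 E, -0.001193 N).
Azimuth = atan2(-0.001544, -0.001193) = 232.3° ≈ 232°.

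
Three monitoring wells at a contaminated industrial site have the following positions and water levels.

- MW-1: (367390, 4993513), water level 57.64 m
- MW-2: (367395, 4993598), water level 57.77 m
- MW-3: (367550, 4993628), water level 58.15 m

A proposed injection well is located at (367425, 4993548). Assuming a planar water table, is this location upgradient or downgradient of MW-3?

Differences from MW-1: to MW-2 (Δx, Δy, Δh) = (5, 85, +0.13); to MW-3 = (160, 115, +0.51).
Determinant of the coordinate differences = 5·115 − 160·85 = -13025.
∂h/∂x = [(+0.13)·115 − (+0.51)·85] / -13025 = +0.002180
∂h/∂y = [5·(+0.51) − 160·(+0.13)] / -13025 = +0.001401
Head at (367425, 4993548) = 57.64 + (+0.002180)·(35) + (+0.001401)·(35) = 57.77 m.
That is lower than the 58.15 m at MW-3, so the point is downgradient.

downgradient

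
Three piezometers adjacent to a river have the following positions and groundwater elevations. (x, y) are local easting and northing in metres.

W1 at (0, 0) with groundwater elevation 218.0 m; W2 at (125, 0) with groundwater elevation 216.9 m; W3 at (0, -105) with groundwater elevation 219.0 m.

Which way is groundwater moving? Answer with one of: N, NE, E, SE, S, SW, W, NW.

∂h/∂x = (216.9 − 218.0) / (125 − 0) = -0.008800
∂h/∂y = (219.0 − 218.0) / (-105 − 0) = -0.009524
Flow = −∇h = (+0.008800 east, +0.009524 north), which points northeast.

NE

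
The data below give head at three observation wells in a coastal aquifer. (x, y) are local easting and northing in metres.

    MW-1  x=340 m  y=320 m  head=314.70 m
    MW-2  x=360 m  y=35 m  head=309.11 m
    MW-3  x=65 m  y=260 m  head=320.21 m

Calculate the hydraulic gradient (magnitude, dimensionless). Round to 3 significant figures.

Taking MW-1 as reference: MW-2−MW-1 = (20, -285, -5.59); MW-3−MW-1 = (-275, -60, +5.51).
Solve a·Δx + b·Δy = Δh: det = 20·(-60) − (-275)·(-285) = -79575.
∂h/∂x = [(-5.59)·(-60) − (+5.51)·(-285)] / -79575 = -0.02395
∂h/∂y = [20·(+5.51) − (-275)·(-5.59)] / -79575 = +0.01793
|∇h| = √(-0.02395² + 0.01793²) = 0.02992

0.0299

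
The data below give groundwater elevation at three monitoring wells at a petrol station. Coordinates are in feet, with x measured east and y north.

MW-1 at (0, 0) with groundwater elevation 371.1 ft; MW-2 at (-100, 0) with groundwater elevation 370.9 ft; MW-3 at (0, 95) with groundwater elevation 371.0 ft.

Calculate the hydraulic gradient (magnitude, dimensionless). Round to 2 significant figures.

∂h/∂x = (370.9 − 371.1) / (-100 − 0) = +0.002000
∂h/∂y = (371.0 − 371.1) / (95 − 0) = -0.001053
|∇h| = √(0.002000² + -0.001053²) = 0.00226

0.0023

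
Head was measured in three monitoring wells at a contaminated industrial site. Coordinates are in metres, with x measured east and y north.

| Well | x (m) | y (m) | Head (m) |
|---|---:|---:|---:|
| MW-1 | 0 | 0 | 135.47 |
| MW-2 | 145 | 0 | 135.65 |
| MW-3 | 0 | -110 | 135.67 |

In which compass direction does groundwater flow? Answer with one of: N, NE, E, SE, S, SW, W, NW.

NW

∂h/∂x = (135.65 − 135.47) / (145 − 0) = +0.001241
∂h/∂y = (135.67 − 135.47) / (-110 − 0) = -0.001818
Flow = −∇h = (-0.001241 east, +0.001818 north), which points northwest.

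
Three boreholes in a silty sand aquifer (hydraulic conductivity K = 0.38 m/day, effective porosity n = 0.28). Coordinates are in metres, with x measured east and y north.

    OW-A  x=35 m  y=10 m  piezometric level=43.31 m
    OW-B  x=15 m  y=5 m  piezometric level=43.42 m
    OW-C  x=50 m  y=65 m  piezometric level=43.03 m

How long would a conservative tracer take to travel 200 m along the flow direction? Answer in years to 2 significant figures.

68 years

Three-point gradient (reference OW-A): Δ to OW-B = (-20, -5, +0.11), Δ to OW-C = (15, 55, -0.28).
∂h/∂x = -0.004537, ∂h/∂y = -0.003854 (det = -1025).
|∇h| = √(-0.004537² + -0.003854²) = 0.005953
Seepage velocity v = K·i/n = 0.38 × 0.005953 / 0.28 = 0.008079 m/day.
t = 200 / 0.008079 = 2.476e+04 days = 67.8 years.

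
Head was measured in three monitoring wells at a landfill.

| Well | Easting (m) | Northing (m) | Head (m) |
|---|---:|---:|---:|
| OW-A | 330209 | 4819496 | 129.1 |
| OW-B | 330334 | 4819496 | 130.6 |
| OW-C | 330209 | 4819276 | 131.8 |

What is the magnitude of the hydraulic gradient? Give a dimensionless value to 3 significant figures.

∂h/∂x = (130.6 − 129.1) / (330334 − 330209) = +0.01200
∂h/∂y = (131.8 − 129.1) / (4819276 − 4819496) = -0.01227
|∇h| = √(0.01200² + -0.01227²) = 0.01716

0.0172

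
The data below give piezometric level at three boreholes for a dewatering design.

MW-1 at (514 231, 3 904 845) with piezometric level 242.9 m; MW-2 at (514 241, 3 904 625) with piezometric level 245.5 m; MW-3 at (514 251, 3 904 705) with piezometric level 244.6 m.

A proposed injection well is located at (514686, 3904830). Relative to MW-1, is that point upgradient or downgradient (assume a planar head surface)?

upgradient

With h = a·x + b·y + c and MW-1 as origin, the differences give:
  10·a + (-220)·b = +2.6
  20·a + (-140)·b = +1.7
Eliminate b (×(-140) and ×(-220), subtract): 3000·a = 10.00 → a = ∂h/∂x = +0.003333
Back-substitute: b = ∂h/∂y = -0.01167.
Head at (514686, 3904830) = 242.9 + (+0.003333)·(455) + (-0.01167)·(-15) = 244.59 m.
That is higher than the 242.9 m at MW-1, so the point is upgradient.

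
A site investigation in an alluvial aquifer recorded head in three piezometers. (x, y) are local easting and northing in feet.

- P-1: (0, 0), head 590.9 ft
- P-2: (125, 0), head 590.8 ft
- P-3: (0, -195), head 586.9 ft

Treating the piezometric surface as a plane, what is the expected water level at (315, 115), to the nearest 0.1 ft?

∂h/∂x = (590.8 − 590.9) / (125 − 0) = -0.0008000
∂h/∂y = (586.9 − 590.9) / (-195 − 0) = +0.02051
h(315, 115) = 590.9 + (-0.0008000)·(315) + (+0.02051)·(115) = 590.9 -0.252 +2.359 = 593.007 ft.

593.0 ft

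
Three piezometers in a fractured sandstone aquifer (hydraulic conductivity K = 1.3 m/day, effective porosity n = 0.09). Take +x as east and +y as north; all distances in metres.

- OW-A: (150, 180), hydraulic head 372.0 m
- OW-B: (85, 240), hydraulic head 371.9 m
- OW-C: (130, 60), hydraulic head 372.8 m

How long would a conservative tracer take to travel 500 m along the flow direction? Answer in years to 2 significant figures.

13 years

Differences from OW-A: to OW-B (Δx, Δy, Δh) = (-65, 60, -0.1); to OW-C = (-20, -120, +0.8).
Determinant of the coordinate differences = (-65)·(-120) − (-20)·60 = 9000.
∂h/∂x = [(-0.1)·(-120) − (+0.8)·60] / 9000 = -0.004000
∂h/∂y = [(-65)·(+0.8) − (-20)·(-0.1)] / 9000 = -0.006000
|∇h| = √(-0.004000² + -0.006000²) = 0.007211
Seepage velocity v = K·i/n = 1.3 × 0.007211 / 0.09 = 0.1042 m/day.
t = 500 / 0.1042 = 4798 days = 13.1 years.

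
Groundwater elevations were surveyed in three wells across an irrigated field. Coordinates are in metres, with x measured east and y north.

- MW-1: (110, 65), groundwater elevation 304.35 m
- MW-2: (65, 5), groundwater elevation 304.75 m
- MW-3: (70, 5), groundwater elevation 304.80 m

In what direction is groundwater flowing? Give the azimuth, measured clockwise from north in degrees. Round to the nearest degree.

325°

With h = a·x + b·y + c and MW-1 as origin, the differences give:
  (-45)·a + (-60)·b = +0.40
  (-40)·a + (-60)·b = +0.45
Eliminate b (×(-60) and ×(-60), subtract): 300·a = 3.000 → a = ∂h/∂x = +0.01000
Back-substitute: b = ∂h/∂y = -0.01417.
Flow direction (−∇h) has components (-0.01000 E, +0.01417 N).
Azimuth = atan2(E, N) = atan2(-0.01000, +0.01417) = 324.8° ≈ 325°.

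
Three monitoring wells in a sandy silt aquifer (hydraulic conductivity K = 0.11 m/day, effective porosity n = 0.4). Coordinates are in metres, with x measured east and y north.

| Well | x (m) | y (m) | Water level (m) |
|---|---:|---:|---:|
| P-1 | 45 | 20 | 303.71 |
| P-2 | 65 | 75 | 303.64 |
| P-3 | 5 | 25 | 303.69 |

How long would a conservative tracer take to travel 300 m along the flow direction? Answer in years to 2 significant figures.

Three-point gradient (reference P-1): Δ to P-2 = (20, 55, -0.07), Δ to P-3 = (-40, 5, -0.02).
∂h/∂x = +0.0003261, ∂h/∂y = -0.001391 (det = 2300).
|∇h| = √(0.0003261² + -0.001391²) = 0.001429
Seepage velocity v = K·i/n = 0.11 × 0.001429 / 0.4 = 0.000393 m/day.
t = 300 / 0.000393 = 7.634e+05 days = 2.09e+03 years.

2100 years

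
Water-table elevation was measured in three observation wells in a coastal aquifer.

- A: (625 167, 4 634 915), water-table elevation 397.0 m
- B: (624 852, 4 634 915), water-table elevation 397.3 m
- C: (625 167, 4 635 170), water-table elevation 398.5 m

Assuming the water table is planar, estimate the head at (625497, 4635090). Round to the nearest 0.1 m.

∂h/∂x = (397.3 − 397.0) / (624852 − 625167) = -0.0009524
∂h/∂y = (398.5 − 397.0) / (4635170 − 4634915) = +0.005882
h(625497, 4635090) = 397.0 + (-0.0009524)·(330) + (+0.005882)·(175) = 397.0 -0.314 +1.029 = 397.715 m.

397.7 m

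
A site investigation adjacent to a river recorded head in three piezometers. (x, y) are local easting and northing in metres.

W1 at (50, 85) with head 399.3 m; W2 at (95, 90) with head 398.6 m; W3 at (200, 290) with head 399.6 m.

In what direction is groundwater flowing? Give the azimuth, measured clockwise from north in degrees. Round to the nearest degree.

Three-point gradient (reference W1): Δ to W2 = (45, 5, -0.7), Δ to W3 = (150, 205, +0.3).
∂h/∂x = -0.01711, ∂h/∂y = +0.01398 (det = 8475).
Flow direction (−∇h) has components (+0.01711 E, -0.01398 N).
Azimuth = atan2(E, N) = atan2(+0.01711, -0.01398) = 129.3° ≈ 129°.

129°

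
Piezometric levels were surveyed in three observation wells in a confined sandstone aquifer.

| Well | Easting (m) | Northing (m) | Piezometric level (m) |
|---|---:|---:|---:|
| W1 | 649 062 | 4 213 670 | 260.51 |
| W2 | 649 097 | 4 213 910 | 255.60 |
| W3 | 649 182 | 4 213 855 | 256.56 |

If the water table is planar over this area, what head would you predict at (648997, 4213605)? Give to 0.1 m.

261.9 m

Taking W1 as reference: W2−W1 = (35, 240, -4.91); W3−W1 = (120, 185, -3.95).
Solve a·Δx + b·Δy = Δh: det = 35·185 − 120·240 = -22325.
∂h/∂x = [(-4.91)·185 − (-3.95)·240] / -22325 = -0.001776
∂h/∂y = [35·(-3.95) − 120·(-4.91)] / -22325 = -0.02020
h(648997, 4213605) = 260.51 + (-0.001776)·(-65) + (-0.02020)·(-65) = 260.51 +0.115 +1.313 = 261.938 m.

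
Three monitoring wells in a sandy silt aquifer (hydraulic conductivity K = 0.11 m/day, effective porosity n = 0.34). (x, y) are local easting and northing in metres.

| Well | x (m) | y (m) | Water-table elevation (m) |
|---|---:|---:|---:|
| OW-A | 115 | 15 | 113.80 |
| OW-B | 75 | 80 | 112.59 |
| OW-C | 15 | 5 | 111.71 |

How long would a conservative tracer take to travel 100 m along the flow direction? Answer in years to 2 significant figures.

With h = a·x + b·y + c and OW-A as origin, the differences give:
  (-40)·a + 65·b = -1.21
  (-100)·a + (-10)·b = -2.09
Eliminate b (×(-10) and ×65, subtract): 6900·a = 147.950 → a = ∂h/∂x = +0.02144
Back-substitute: b = ∂h/∂y = -0.005420.
|∇h| = √(0.02144² + -0.005420²) = 0.02211
Seepage velocity v = K·i/n = 0.11 × 0.02211 / 0.34 = 0.007153 m/day.
t = 100 / 0.007153 = 1.398e+04 days = 38.3 years.

38 years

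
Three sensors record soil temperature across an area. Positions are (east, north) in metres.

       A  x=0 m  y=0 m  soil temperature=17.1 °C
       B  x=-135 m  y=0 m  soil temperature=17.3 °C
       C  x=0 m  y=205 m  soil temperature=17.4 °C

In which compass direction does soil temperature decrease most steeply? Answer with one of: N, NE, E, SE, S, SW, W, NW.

SE

∂T/∂x = (17.3 − 17.1) / (-135 − 0) = -0.001481
∂T/∂y = (17.4 − 17.1) / (205 − 0) = +0.001463
Steepest decrease is along −∇f = (+0.001481 E, -0.001463 N) → southeast.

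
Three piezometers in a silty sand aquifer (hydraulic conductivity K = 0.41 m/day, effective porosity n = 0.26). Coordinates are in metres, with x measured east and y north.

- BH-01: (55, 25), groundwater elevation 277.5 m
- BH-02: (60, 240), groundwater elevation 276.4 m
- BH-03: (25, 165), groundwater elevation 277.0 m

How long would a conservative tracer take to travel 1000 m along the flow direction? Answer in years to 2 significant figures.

Three-point gradient (reference BH-01): Δ to BH-02 = (5, 215, -1.1), Δ to BH-03 = (-30, 140, -0.5).
∂h/∂x = -0.006503, ∂h/∂y = -0.004965 (det = 7150).
|∇h| = √(-0.006503² + -0.004965²) = 0.008182
Seepage velocity v = K·i/n = 0.41 × 0.008182 / 0.26 = 0.0129 m/day.
t = 1000 / 0.0129 = 7.752e+04 days = 212 years.

210 years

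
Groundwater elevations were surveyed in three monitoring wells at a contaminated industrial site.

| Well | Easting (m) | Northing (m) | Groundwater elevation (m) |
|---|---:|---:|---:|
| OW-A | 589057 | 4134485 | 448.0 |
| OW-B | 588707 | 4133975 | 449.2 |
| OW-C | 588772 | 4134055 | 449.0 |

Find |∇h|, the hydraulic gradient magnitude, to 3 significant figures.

0.00194

Taking OW-A as reference: OW-B−OW-A = (-350, -510, +1.2); OW-C−OW-A = (-285, -430, +1.0).
Determinant of the coordinate differences = (-350)·(-430) − (-285)·(-510) = 5150.
∂h/∂x = [(+1.2)·(-430) − (+1.0)·(-510)] / 5150 = -0.001165
∂h/∂y = [(-350)·(+1.0) − (-285)·(+1.2)] / 5150 = -0.001553
|∇h| = √(-0.001165² + -0.001553²) = 0.001941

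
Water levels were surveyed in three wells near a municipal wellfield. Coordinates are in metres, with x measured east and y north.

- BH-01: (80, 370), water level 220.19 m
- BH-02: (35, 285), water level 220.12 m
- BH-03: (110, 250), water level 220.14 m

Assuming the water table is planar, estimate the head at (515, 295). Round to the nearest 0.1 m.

With h = a·x + b·y + c and BH-01 as origin, the differences give:
  (-45)·a + (-85)·b = -0.07
  30·a + (-120)·b = -0.05
Eliminate b (×(-120) and ×(-85), subtract): 7950·a = 4.150 → a = ∂h/∂x = +0.0005220
Back-substitute: b = ∂h/∂y = +0.0005472.
h(515, 295) = 220.19 + (+0.0005220)·(435) + (+0.0005472)·(-75) = 220.19 +0.227 -0.041 = 220.376 m.

220.4 m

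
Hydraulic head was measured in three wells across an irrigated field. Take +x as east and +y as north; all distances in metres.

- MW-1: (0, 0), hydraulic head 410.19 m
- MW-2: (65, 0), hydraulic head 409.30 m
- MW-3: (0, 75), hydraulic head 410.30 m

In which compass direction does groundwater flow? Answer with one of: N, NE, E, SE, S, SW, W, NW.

E

∂h/∂x = (409.30 − 410.19) / (65 − 0) = -0.01369
∂h/∂y = (410.30 − 410.19) / (75 − 0) = +0.001467
Flow = −∇h = (+0.01369 east, -0.001467 north), which points east.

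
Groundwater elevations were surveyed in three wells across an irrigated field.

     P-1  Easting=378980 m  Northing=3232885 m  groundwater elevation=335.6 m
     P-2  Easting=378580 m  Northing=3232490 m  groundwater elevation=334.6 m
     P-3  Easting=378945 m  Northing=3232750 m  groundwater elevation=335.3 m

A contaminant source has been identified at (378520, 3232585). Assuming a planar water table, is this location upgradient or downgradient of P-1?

Taking P-1 as reference: P-2−P-1 = (-400, -395, -1.0); P-3−P-1 = (-35, -135, -0.3).
Determinant of the coordinate differences = (-400)·(-135) − (-35)·(-395) = 40175.
∂h/∂x = [(-1.0)·(-135) − (-0.3)·(-395)] / 40175 = +0.0004107
∂h/∂y = [(-400)·(-0.3) − (-35)·(-1.0)] / 40175 = +0.002116
Head at (378520, 3232585) = 335.6 + (+0.0004107)·(-460) + (+0.002116)·(-300) = 334.78 m.
That is lower than the 335.6 m at P-1, so the point is downgradient.

downgradient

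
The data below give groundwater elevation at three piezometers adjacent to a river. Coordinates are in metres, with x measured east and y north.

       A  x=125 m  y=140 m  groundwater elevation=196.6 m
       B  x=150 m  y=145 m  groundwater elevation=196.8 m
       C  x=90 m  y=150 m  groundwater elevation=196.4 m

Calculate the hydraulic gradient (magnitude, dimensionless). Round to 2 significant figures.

0.0085

Three-point gradient (reference A): Δ to B = (25, 5, +0.2), Δ to C = (-35, 10, -0.2).
∂h/∂x = +0.007059, ∂h/∂y = +0.004706 (det = 425).
|∇h| = √(0.007059² + 0.004706²) = 0.008484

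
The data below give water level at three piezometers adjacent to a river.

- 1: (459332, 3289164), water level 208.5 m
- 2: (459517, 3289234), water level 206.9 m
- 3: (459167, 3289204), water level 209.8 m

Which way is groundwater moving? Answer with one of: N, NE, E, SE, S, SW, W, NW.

Differences from 1: to 2 (Δx, Δy, Δh) = (185, 70, -1.6); to 3 = (-165, 40, +1.3).
Solve a·Δx + b·Δy = Δh: det = 185·40 − (-165)·70 = 18950.
∂h/∂x = [(-1.6)·40 − (+1.3)·70] / 18950 = -0.008179
∂h/∂y = [185·(+1.3) − (-165)·(-1.6)] / 18950 = -0.001240
Flow = −∇h = (+0.008179 east, +0.001240 north), which points east.

E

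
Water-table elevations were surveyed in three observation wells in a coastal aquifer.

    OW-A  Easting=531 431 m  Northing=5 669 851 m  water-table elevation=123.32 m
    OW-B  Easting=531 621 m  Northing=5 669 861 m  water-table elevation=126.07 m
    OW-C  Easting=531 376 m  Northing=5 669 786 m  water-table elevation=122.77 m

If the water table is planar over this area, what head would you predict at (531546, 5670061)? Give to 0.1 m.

124.2 m

Taking OW-A as reference: OW-B−OW-A = (190, 10, +2.75); OW-C−OW-A = (-55, -65, -0.55).
Determinant of the coordinate differences = 190·(-65) − (-55)·10 = -11800.
∂h/∂x = [(+2.75)·(-65) − (-0.55)·10] / -11800 = +0.01468
∂h/∂y = [190·(-0.55) − (-55)·(+2.75)] / -11800 = -0.003962
h(531546, 5670061) = 123.32 + (+0.01468)·(115) + (-0.003962)·(210) = 123.32 +1.688 -0.832 = 124.176 m.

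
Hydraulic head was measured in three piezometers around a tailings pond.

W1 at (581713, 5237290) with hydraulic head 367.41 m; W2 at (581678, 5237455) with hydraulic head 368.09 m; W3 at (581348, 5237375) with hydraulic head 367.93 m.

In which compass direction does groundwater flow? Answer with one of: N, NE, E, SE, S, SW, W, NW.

Differences from W1: to W2 (Δx, Δy, Δh) = (-35, 165, +0.68); to W3 = (-365, 85, +0.52).
Solve a·Δx + b·Δy = Δh: det = (-35)·85 − (-365)·165 = 57250.
∂h/∂x = [(+0.68)·85 − (+0.52)·165] / 57250 = -0.0004891
∂h/∂y = [(-35)·(+0.52) − (-365)·(+0.68)] / 57250 = +0.004017
Flow = −∇h = (+0.0004891 east, -0.004017 north), which points south.

S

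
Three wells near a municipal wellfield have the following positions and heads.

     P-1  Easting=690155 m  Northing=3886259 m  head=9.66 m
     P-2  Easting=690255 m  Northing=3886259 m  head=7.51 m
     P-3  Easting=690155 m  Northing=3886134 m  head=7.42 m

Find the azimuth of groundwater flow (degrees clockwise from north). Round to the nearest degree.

130°

∂h/∂x = (7.51 − 9.66) / (690255 − 690155) = -0.02150
∂h/∂y = (7.42 − 9.66) / (3886134 − 3886259) = +0.01792
Flow direction (−∇h) has components (+0.02150 E, -0.01792 N).
Azimuth = atan2(E, N) = atan2(+0.02150, -0.01792) = 129.8° ≈ 130°.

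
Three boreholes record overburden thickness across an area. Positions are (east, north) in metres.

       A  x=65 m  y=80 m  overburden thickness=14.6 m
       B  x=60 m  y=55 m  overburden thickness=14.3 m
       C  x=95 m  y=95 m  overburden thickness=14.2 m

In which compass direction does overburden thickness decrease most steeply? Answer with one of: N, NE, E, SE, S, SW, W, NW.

Taking A as reference: B−A = (-5, -25, -0.3); C−A = (30, 15, -0.4).
Solve a·Δx + b·Δy = Δd: det = (-5)·15 − 30·(-25) = 675.
∂d/∂x = [(-0.3)·15 − (-0.4)·(-25)] / 675 = -0.02148
∂d/∂y = [(-5)·(-0.4) − 30·(-0.3)] / 675 = +0.01630
Steepest decrease is along −∇f = (+0.02148 E, -0.01630 N) → southeast.

SE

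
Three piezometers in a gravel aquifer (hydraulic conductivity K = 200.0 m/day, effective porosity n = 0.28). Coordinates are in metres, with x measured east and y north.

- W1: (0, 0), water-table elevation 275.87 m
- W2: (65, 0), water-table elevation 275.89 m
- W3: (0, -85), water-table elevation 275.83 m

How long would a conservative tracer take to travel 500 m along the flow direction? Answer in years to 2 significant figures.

3.4 years

∂h/∂x = (275.89 − 275.87) / (65 − 0) = +0.0003077
∂h/∂y = (275.83 − 275.87) / (-85 − 0) = +0.0004706
|∇h| = √(0.0003077² + 0.0004706²) = 0.0005623
Seepage velocity v = K·i/n = 200.0 × 0.0005623 / 0.28 = 0.4016 m/day.
t = 500 / 0.4016 = 1245 days = 3.41 years.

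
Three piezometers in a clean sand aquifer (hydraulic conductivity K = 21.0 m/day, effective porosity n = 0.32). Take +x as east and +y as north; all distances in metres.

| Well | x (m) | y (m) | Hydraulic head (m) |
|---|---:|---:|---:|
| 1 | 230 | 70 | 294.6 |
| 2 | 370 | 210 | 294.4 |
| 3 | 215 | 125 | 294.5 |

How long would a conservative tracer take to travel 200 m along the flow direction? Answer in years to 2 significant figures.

4.7 years

With h = a·x + b·y + c and 1 as origin, the differences give:
  140·a + 140·b = -0.2
  (-15)·a + 55·b = -0.1
Eliminate b (×55 and ×140, subtract): 9800·a = 3.00 → a = ∂h/∂x = +0.0003061
Back-substitute: b = ∂h/∂y = -0.001735.
|∇h| = √(0.0003061² + -0.001735²) = 0.001762
Seepage velocity v = K·i/n = 21.0 × 0.001762 / 0.32 = 0.1156 m/day.
t = 200 / 0.1156 = 1730 days = 4.74 years.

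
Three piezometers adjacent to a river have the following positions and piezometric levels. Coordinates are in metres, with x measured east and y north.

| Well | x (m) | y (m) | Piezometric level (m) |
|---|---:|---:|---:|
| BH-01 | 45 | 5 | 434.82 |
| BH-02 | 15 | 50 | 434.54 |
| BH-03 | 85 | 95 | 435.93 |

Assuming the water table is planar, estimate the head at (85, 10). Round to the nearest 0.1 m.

435.5 m

With h = a·x + b·y + c and BH-01 as origin, the differences give:
  (-30)·a + 45·b = -0.28
  40·a + 90·b = +1.11
Eliminate b (×90 and ×45, subtract): -4500·a = -75.150 → a = ∂h/∂x = +0.01670
Back-substitute: b = ∂h/∂y = +0.004911.
h(85, 10) = 434.82 + (+0.01670)·(40) + (+0.004911)·(5) = 434.82 +0.668 +0.025 = 435.513 m.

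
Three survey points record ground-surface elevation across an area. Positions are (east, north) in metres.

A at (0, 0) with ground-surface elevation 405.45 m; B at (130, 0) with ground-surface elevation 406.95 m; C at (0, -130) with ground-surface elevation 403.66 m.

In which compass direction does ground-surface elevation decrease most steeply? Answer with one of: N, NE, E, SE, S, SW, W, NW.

SW

∂z/∂x = (406.95 − 405.45) / (130 − 0) = +0.01154
∂z/∂y = (403.66 − 405.45) / (-130 − 0) = +0.01377
Steepest decrease is along −∇f = (-0.01154 E, -0.01377 N) → southwest.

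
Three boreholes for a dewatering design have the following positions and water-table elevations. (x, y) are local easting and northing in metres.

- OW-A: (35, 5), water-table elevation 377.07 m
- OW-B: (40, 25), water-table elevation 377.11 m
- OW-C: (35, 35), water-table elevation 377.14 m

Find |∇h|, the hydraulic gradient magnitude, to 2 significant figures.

Differences from OW-A: to OW-B (Δx, Δy, Δh) = (5, 20, +0.04); to OW-C = (0, 30, +0.07).
Determinant of the coordinate differences = 5·30 − 0·20 = 150.
∂h/∂x = [(+0.04)·30 − (+0.07)·20] / 150 = -0.001333
∂h/∂y = [5·(+0.07) − 0·(+0.04)] / 150 = +0.002333
|∇h| = √(-0.001333² + 0.002333²) = 0.002687

0.0027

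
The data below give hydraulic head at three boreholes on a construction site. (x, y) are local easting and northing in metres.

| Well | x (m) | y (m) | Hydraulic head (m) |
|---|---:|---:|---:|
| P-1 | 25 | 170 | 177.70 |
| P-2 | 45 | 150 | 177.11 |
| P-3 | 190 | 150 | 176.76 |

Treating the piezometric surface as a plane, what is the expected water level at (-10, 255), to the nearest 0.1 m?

Taking P-1 as reference: P-2−P-1 = (20, -20, -0.59); P-3−P-1 = (165, -20, -0.94).
Solve a·Δx + b·Δy = Δh: det = 20·(-20) − 165·(-20) = 2900.
∂h/∂x = [(-0.59)·(-20) − (-0.94)·(-20)] / 2900 = -0.002414
∂h/∂y = [20·(-0.94) − 165·(-0.59)] / 2900 = +0.02709
h(-10, 255) = 177.70 + (-0.002414)·(-35) + (+0.02709)·(85) = 177.70 +0.084 +2.302 = 180.087 m.

180.1 m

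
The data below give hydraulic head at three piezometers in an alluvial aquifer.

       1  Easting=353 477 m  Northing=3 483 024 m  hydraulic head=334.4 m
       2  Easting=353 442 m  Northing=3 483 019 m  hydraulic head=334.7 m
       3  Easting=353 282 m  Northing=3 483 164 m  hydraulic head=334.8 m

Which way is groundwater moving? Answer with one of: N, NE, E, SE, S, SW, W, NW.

NE

Taking 1 as reference: 2−1 = (-35, -5, +0.3); 3−1 = (-195, 140, +0.4).
Solve a·Δx + b·Δy = Δh: det = (-35)·140 − (-195)·(-5) = -5875.
∂h/∂x = [(+0.3)·140 − (+0.4)·(-5)] / -5875 = -0.007489
∂h/∂y = [(-35)·(+0.4) − (-195)·(+0.3)] / -5875 = -0.007574
Flow = −∇h = (+0.007489 east, +0.007574 north), which points northeast.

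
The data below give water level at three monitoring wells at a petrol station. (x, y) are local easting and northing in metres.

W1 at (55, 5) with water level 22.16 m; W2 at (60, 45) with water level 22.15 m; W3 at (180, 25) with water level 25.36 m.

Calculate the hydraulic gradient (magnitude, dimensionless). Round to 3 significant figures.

0.0264

Taking W1 as reference: W2−W1 = (5, 40, -0.01); W3−W1 = (125, 20, +3.20).
Determinant of the coordinate differences = 5·20 − 125·40 = -4900.
∂h/∂x = [(-0.01)·20 − (+3.20)·40] / -4900 = +0.02616
∂h/∂y = [5·(+3.20) − 125·(-0.01)] / -4900 = -0.003520
|∇h| = √(0.02616² + -0.003520²) = 0.0264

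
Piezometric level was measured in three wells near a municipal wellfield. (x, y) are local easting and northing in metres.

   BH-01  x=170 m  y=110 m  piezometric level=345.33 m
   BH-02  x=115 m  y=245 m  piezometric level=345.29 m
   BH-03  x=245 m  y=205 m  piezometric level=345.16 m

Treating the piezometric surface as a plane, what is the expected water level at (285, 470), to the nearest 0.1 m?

344.9 m

Taking BH-01 as reference: BH-02−BH-01 = (-55, 135, -0.04); BH-03−BH-01 = (75, 95, -0.17).
Solve a·Δx + b·Δy = Δh: det = (-55)·95 − 75·135 = -15350.
∂h/∂x = [(-0.04)·95 − (-0.17)·135] / -15350 = -0.001248
∂h/∂y = [(-55)·(-0.17) − 75·(-0.04)] / -15350 = -0.0008046
h(285, 470) = 345.33 + (-0.001248)·(115) + (-0.0008046)·(360) = 345.33 -0.143 -0.290 = 344.897 m.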